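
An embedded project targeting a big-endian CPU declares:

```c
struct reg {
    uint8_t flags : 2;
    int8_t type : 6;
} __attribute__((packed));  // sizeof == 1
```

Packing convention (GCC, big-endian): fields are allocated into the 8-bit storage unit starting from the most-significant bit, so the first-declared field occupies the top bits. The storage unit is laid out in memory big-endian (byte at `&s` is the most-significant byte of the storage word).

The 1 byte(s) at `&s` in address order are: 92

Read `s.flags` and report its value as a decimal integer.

2

[0]=0x92 (big-endian) → word 0x92
flags:2 @ bit 6 → (0x92>>6)&0x3 = 0x2  ←
type:6 @ bit 0 → (0x92>>0)&0x3f = 0x12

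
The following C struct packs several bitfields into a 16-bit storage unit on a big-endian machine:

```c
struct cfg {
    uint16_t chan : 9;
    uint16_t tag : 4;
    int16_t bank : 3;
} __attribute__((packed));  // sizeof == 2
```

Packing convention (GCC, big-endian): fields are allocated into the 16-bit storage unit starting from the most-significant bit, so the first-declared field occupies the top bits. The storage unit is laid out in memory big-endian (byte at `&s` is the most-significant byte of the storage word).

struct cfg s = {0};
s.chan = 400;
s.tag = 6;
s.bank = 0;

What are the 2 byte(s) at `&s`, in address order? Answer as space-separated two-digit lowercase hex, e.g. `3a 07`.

[7+:9] chan=400 & 0x1ff = 0x190; word=0xc800
[3+:4] tag=6 & 0xf = 0x6; word=0xc830
[0+:3] bank=0 & 0x7 = 0x0; word=0xc830
word = 0xc830 → big-endian bytes:
  [0]=0xc8  [1]=0x30

c8 30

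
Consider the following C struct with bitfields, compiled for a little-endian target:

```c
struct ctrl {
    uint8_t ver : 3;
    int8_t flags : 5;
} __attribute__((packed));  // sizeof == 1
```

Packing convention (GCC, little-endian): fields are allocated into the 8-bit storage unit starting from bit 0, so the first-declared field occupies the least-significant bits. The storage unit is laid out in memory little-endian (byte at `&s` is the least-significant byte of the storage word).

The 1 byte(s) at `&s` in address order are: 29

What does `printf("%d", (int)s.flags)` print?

5

[0]=0x29 (little-endian) → word 0x29
ver [0+:3] = (word>>0) & 0x7 = 1
flags [3+:5] = (word>>3) & 0x1f = 5  ←
flags signed 5b, MSB=0: value = 5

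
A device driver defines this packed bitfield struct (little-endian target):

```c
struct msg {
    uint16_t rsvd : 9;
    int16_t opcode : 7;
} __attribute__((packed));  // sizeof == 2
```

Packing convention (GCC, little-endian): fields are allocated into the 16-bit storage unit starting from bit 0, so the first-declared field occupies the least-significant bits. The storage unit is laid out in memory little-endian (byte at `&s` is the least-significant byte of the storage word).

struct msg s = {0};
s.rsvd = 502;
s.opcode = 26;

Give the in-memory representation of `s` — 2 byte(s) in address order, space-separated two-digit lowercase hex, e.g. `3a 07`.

rsvd (9b) val=502 bits=0x1f6 at bit 0: 0x01f6
opcode (7b) val=26 bits=0x1a at bit 9: 0x35f6
word = 0x35f6 → little-endian bytes:
  [0]=0xf6  [1]=0x35

f6 35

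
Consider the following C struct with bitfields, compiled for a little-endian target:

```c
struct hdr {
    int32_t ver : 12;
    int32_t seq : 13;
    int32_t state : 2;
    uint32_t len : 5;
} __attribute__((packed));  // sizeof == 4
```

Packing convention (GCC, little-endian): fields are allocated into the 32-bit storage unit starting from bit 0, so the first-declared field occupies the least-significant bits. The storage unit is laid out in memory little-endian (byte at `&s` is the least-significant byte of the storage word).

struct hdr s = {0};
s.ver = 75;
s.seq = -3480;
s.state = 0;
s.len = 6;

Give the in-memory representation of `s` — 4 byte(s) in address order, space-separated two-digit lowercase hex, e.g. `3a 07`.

4b 80 26 31

[0+:12] ver=75 & 0xfff = 0x4b; word=0x0000004b
[12+:13] seq=-3480 & 0x1fff = 0x1268; word=0x0126804b
[25+:2] state=0 & 0x3 = 0x0; word=0x0126804b
[27+:5] len=6 & 0x1f = 0x6; word=0x3126804b
word = 0x3126804b → little-endian bytes:
  [0]=0x4b  [1]=0x80  [2]=0x26  [3]=0x31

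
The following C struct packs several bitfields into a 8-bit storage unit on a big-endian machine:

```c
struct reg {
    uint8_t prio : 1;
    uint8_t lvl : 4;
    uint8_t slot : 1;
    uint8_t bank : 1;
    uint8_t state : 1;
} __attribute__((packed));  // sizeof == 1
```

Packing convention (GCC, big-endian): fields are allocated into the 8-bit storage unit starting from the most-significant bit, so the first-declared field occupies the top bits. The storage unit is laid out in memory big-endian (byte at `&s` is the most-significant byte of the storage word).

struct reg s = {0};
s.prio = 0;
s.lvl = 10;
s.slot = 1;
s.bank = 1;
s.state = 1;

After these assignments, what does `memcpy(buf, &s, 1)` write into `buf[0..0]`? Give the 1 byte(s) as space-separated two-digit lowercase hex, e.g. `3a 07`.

57

[7+:1] prio=0 & 0x1 = 0x0; word=0x00
[3+:4] lvl=10 & 0xf = 0xa; word=0x50
[2+:1] slot=1 & 0x1 = 0x1; word=0x54
[1+:1] bank=1 & 0x1 = 0x1; word=0x56
[0+:1] state=1 & 0x1 = 0x1; word=0x57
word = 0x57 → big-endian bytes:
  [0]=0x57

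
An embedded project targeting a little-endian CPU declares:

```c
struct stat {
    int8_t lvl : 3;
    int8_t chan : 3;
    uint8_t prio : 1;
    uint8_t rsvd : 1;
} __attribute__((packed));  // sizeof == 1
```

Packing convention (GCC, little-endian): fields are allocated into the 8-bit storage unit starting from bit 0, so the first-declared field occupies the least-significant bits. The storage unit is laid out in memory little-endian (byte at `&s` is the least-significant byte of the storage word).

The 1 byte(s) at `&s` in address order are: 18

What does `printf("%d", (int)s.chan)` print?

[0]=0x18 (little-endian) → word 0x18
lvl:3 @ bit 0 → (0x18>>0)&0x7 = 0x0
chan:3 @ bit 3 → (0x18>>3)&0x7 = 0x3  ←
prio:1 @ bit 6 → (0x18>>6)&0x1 = 0x0
rsvd:1 @ bit 7 → (0x18>>7)&0x1 = 0x0
chan signed 3b, MSB=0: value = 3

3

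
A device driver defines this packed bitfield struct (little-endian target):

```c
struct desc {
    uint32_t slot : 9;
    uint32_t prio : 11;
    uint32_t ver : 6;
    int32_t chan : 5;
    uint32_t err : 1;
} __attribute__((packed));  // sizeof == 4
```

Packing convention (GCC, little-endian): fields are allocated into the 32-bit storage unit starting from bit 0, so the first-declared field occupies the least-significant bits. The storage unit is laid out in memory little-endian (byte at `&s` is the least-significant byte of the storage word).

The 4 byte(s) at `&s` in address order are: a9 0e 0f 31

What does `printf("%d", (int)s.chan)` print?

12

[0]=0xa9 [1]=0x0e [2]=0x0f [3]=0x31 (little-endian) → word 0x310f0ea9
slot:9 @ bit 0 → (0x310f0ea9>>0)&0x1ff = 0xa9
prio:11 @ bit 9 → (0x310f0ea9>>9)&0x7ff = 0x787
ver:6 @ bit 20 → (0x310f0ea9>>20)&0x3f = 0x10
chan:5 @ bit 26 → (0x310f0ea9>>26)&0x1f = 0xc  ←
err:1 @ bit 31 → (0x310f0ea9>>31)&0x1 = 0x0
chan signed 5b, MSB=0: value = 12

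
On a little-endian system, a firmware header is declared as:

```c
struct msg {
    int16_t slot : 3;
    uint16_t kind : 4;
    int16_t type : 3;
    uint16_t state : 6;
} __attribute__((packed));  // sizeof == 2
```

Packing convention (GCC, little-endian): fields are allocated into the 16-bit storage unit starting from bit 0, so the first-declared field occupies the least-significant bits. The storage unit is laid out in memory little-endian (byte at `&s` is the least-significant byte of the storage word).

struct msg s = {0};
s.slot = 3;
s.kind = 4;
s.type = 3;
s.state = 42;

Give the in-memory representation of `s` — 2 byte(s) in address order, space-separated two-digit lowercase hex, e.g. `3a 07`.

[0+:3] slot=3 & 0x7 = 0x3; word=0x0003
[3+:4] kind=4 & 0xf = 0x4; word=0x0023
[7+:3] type=3 & 0x7 = 0x3; word=0x01a3
[10+:6] state=42 & 0x3f = 0x2a; word=0xa9a3
word = 0xa9a3 → little-endian bytes:
  [0]=0xa3  [1]=0xa9

a3 a9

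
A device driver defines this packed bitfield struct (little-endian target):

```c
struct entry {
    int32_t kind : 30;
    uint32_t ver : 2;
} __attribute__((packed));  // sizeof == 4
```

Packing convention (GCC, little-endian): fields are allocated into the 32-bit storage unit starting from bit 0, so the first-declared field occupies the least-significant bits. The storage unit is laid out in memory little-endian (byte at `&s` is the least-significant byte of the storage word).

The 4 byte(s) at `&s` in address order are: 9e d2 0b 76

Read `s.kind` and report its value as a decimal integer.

[0]=0x9e [1]=0xd2 [2]=0x0b [3]=0x76 (little-endian) → word 0x760bd29e
kind:30 @ bit 0 → (0x760bd29e>>0)&0x3fffffff = 0x360bd29e  ←
ver:2 @ bit 30 → (0x760bd29e>>30)&0x3 = 0x1
kind signed 30b, MSB=1: 906744478 - 1073741824 = -166997346

-166997346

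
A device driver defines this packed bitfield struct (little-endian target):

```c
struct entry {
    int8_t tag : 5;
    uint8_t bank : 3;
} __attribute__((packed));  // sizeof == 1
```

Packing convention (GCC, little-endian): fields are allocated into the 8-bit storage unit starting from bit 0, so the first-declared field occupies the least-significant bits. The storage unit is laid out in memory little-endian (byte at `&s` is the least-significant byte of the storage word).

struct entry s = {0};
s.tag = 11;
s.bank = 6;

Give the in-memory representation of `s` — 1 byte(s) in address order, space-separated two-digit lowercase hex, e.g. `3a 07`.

cb

[0+:5] tag=11 & 0x1f = 0xb; word=0x0b
[5+:3] bank=6 & 0x7 = 0x6; word=0xcb
word = 0xcb → little-endian bytes:
  [0]=0xcb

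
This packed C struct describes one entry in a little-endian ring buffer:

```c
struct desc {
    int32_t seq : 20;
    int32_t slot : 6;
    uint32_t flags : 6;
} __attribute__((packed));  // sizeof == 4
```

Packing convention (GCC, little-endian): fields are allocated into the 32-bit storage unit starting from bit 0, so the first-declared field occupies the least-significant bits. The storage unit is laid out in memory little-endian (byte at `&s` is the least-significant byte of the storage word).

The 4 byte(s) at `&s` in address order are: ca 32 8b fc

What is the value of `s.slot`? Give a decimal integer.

8

[0]=0xca [1]=0x32 [2]=0x8b [3]=0xfc (little-endian) → word 0xfc8b32ca
seq [0+:20] = (word>>0) & 0xfffff = 733898
slot [20+:6] = (word>>20) & 0x3f = 8  ←
flags [26+:6] = (word>>26) & 0x3f = 63
slot signed 6b, MSB=0: value = 8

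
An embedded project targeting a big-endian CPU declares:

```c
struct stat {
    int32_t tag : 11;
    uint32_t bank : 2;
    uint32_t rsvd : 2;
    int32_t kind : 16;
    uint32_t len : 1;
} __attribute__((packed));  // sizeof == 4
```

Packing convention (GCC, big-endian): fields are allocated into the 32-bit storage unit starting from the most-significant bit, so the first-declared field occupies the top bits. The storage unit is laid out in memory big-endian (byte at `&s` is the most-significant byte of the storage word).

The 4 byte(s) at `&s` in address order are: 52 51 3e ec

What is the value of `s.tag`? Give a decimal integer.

658

[0]=0x52 [1]=0x51 [2]=0x3e [3]=0xec (big-endian) → word 0x52513eec
tag:11 @ bit 21 → (0x52513eec>>21)&0x7ff = 0x292  ←
bank:2 @ bit 19 → (0x52513eec>>19)&0x3 = 0x2
rsvd:2 @ bit 17 → (0x52513eec>>17)&0x3 = 0x0
kind:16 @ bit 1 → (0x52513eec>>1)&0xffff = 0x9f76
len:1 @ bit 0 → (0x52513eec>>0)&0x1 = 0x0
tag signed 11b, MSB=0: value = 658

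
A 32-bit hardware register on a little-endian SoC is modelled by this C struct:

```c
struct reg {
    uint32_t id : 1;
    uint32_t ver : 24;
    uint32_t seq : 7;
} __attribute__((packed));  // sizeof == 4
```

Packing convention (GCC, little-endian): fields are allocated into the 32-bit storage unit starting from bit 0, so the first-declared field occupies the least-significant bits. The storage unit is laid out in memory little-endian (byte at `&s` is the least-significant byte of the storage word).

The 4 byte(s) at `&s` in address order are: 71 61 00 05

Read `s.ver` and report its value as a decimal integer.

[0]=0x71 [1]=0x61 [2]=0x00 [3]=0x05 (little-endian) → word 0x05006171
id [0+:1] = (word>>0) & 0x1 = 1
ver [1+:24] = (word>>1) & 0xffffff = 8401080  ←
seq [25+:7] = (word>>25) & 0x7f = 2

8401080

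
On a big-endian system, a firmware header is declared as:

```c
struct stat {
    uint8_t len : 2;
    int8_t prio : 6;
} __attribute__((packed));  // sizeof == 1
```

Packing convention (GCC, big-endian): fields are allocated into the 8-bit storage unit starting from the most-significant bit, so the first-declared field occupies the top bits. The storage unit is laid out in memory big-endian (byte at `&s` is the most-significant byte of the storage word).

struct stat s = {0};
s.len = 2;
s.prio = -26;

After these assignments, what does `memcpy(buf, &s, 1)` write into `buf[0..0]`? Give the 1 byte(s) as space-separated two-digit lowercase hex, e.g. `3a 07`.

a6

len:2 = 2 → 0x2 << 6 → word 0x80
prio:6 = -26 → 0x26 << 0 → word 0xa6
word = 0xa6 → big-endian bytes:
  [0]=0xa6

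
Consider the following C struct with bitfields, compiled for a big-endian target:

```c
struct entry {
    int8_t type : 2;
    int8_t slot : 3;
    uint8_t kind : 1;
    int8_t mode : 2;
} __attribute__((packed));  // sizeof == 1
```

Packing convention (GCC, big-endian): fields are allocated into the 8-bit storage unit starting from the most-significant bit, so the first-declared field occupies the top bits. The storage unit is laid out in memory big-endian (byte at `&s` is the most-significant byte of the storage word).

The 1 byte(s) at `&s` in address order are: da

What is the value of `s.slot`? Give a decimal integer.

3

[0]=0xda (big-endian) → word 0xda
type [6+:2] = (word>>6) & 0x3 = 3
slot [3+:3] = (word>>3) & 0x7 = 3  ←
kind [2+:1] = (word>>2) & 0x1 = 0
mode [0+:2] = (word>>0) & 0x3 = 2
slot signed 3b, MSB=0: value = 3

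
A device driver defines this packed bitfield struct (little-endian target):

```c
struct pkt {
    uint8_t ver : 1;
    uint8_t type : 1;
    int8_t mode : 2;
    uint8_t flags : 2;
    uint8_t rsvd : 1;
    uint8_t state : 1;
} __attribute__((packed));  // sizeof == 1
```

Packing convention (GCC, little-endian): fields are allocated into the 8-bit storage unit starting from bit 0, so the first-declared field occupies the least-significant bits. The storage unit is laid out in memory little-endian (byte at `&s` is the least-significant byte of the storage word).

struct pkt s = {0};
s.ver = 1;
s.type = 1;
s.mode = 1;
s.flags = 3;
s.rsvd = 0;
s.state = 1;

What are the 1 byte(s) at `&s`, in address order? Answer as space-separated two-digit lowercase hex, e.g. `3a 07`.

ver:1 = 1 → 0x1 << 0 → word 0x01
type:1 = 1 → 0x1 << 1 → word 0x03
mode:2 = 1 → 0x1 << 2 → word 0x07
flags:2 = 3 → 0x3 << 4 → word 0x37
rsvd:1 = 0 → 0x0 << 6 → word 0x37
state:1 = 1 → 0x1 << 7 → word 0xb7
word = 0xb7 → little-endian bytes:
  [0]=0xb7

b7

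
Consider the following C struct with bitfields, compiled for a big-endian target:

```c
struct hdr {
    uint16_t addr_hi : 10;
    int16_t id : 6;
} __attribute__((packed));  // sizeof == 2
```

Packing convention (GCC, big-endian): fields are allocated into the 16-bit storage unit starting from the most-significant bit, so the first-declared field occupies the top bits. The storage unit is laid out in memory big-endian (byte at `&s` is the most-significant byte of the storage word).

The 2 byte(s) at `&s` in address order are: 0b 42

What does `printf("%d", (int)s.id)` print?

[0]=0x0b [1]=0x42 (big-endian) → word 0x0b42
addr_hi [6+:10] = (word>>6) & 0x3ff = 45
id [0+:6] = (word>>0) & 0x3f = 2  ←
id signed 6b, MSB=0: value = 2

2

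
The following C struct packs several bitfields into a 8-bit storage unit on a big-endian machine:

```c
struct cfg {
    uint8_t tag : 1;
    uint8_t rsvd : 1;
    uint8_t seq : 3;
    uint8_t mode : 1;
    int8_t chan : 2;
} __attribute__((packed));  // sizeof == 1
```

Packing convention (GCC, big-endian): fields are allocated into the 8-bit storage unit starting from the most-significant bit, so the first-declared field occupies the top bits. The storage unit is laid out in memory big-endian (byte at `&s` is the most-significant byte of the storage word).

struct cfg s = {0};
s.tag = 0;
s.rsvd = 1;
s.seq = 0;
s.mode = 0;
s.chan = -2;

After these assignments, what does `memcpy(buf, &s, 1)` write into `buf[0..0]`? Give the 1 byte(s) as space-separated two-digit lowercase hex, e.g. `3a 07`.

tag (1b) val=0 bits=0x0 at bit 7: 0x00
rsvd (1b) val=1 bits=0x1 at bit 6: 0x40
seq (3b) val=0 bits=0x0 at bit 3: 0x40
mode (1b) val=0 bits=0x0 at bit 2: 0x40
chan (2b) val=-2 bits=0x2 at bit 0: 0x42
word = 0x42 → big-endian bytes:
  [0]=0x42

42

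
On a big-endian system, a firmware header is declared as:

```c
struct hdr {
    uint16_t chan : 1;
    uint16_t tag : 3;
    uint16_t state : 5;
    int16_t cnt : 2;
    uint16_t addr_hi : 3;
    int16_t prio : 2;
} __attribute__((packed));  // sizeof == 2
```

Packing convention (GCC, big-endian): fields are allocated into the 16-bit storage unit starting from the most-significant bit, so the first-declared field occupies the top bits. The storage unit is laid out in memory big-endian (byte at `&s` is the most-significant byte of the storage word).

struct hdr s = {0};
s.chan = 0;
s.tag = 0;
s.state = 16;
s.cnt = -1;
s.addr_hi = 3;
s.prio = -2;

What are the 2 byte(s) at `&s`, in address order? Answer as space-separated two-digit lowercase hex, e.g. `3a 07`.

[15+:1] chan=0 & 0x1 = 0x0; word=0x0000
[12+:3] tag=0 & 0x7 = 0x0; word=0x0000
[7+:5] state=16 & 0x1f = 0x10; word=0x0800
[5+:2] cnt=-1 & 0x3 = 0x3; word=0x0860
[2+:3] addr_hi=3 & 0x7 = 0x3; word=0x086c
[0+:2] prio=-2 & 0x3 = 0x2; word=0x086e
word = 0x086e → big-endian bytes:
  [0]=0x08  [1]=0x6e

08 6e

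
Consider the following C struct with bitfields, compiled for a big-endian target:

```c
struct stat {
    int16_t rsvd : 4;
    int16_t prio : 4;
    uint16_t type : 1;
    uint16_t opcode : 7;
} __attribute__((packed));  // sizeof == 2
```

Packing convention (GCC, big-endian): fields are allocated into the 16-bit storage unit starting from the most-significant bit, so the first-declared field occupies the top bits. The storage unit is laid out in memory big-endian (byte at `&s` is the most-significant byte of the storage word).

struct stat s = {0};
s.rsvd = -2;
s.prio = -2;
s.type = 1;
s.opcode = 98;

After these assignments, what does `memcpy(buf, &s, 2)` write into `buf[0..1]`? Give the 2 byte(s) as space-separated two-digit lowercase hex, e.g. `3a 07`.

ee e2

rsvd (4b) val=-2 bits=0xe at bit 12: 0xe000
prio (4b) val=-2 bits=0xe at bit 8: 0xee00
type (1b) val=1 bits=0x1 at bit 7: 0xee80
opcode (7b) val=98 bits=0x62 at bit 0: 0xeee2
word = 0xeee2 → big-endian bytes:
  [0]=0xee  [1]=0xe2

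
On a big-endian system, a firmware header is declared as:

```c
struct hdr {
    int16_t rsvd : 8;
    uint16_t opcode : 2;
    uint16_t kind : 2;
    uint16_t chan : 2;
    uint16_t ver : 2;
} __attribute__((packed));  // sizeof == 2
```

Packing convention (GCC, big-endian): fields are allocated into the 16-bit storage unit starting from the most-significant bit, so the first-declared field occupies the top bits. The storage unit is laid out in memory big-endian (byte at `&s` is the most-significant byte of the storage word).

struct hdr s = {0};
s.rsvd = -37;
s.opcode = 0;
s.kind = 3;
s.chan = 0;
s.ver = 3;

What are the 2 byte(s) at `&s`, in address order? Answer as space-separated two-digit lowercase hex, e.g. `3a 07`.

db 33

[8+:8] rsvd=-37 & 0xff = 0xdb; word=0xdb00
[6+:2] opcode=0 & 0x3 = 0x0; word=0xdb00
[4+:2] kind=3 & 0x3 = 0x3; word=0xdb30
[2+:2] chan=0 & 0x3 = 0x0; word=0xdb30
[0+:2] ver=3 & 0x3 = 0x3; word=0xdb33
word = 0xdb33 → big-endian bytes:
  [0]=0xdb  [1]=0x33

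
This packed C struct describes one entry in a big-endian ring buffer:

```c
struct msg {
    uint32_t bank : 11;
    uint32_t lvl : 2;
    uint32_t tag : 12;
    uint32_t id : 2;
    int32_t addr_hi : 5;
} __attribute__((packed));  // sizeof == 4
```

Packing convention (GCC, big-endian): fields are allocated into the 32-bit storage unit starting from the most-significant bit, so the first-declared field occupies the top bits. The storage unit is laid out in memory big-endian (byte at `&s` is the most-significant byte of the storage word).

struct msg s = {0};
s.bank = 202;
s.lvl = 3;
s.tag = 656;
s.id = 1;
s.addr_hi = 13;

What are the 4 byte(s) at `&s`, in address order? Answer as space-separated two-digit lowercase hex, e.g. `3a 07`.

19 59 48 2d

[21+:11] bank=202 & 0x7ff = 0xca; word=0x19400000
[19+:2] lvl=3 & 0x3 = 0x3; word=0x19580000
[7+:12] tag=656 & 0xfff = 0x290; word=0x19594800
[5+:2] id=1 & 0x3 = 0x1; word=0x19594820
[0+:5] addr_hi=13 & 0x1f = 0xd; word=0x1959482d
word = 0x1959482d → big-endian bytes:
  [0]=0x19  [1]=0x59  [2]=0x48  [3]=0x2d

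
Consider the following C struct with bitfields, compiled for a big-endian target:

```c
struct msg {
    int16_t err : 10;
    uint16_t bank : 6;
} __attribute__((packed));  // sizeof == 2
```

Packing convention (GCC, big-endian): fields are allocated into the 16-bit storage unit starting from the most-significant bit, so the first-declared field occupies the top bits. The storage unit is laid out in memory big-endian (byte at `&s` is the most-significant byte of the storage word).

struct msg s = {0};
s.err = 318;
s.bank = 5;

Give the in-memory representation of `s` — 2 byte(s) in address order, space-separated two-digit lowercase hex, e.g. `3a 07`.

[6+:10] err=318 & 0x3ff = 0x13e; word=0x4f80
[0+:6] bank=5 & 0x3f = 0x5; word=0x4f85
word = 0x4f85 → big-endian bytes:
  [0]=0x4f  [1]=0x85

4f 85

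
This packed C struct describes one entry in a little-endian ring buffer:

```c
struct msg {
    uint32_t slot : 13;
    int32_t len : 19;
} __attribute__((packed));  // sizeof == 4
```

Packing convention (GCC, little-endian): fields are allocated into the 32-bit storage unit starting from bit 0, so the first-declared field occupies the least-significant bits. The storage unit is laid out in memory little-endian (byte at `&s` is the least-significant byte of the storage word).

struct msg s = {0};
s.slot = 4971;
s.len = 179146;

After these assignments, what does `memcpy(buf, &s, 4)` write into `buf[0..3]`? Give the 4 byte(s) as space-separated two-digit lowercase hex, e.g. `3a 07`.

[0+:13] slot=4971 & 0x1fff = 0x136b; word=0x0000136b
[13+:19] len=179146 & 0x7ffff = 0x2bbca; word=0x5779536b
word = 0x5779536b → little-endian bytes:
  [0]=0x6b  [1]=0x53  [2]=0x79  [3]=0x57

6b 53 79 57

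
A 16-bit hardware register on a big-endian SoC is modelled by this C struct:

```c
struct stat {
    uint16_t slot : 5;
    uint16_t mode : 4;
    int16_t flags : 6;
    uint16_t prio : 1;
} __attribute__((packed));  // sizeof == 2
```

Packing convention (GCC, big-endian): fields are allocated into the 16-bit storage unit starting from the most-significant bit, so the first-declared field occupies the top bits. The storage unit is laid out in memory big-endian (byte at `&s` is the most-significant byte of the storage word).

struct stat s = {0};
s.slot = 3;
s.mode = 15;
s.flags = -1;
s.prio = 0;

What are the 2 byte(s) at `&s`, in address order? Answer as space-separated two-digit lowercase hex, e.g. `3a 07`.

1f fe

[11+:5] slot=3 & 0x1f = 0x3; word=0x1800
[7+:4] mode=15 & 0xf = 0xf; word=0x1f80
[1+:6] flags=-1 & 0x3f = 0x3f; word=0x1ffe
[0+:1] prio=0 & 0x1 = 0x0; word=0x1ffe
word = 0x1ffe → big-endian bytes:
  [0]=0x1f  [1]=0xfe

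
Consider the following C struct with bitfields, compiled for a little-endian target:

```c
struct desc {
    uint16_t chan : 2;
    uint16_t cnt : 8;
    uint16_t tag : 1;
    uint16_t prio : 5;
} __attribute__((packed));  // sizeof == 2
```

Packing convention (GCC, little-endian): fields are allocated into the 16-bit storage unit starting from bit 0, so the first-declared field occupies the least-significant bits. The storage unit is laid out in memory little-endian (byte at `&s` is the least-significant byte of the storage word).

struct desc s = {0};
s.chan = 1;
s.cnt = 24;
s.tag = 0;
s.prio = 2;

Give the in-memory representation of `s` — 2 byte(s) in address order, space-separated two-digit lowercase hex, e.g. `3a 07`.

[0+:2] chan=1 & 0x3 = 0x1; word=0x0001
[2+:8] cnt=24 & 0xff = 0x18; word=0x0061
[10+:1] tag=0 & 0x1 = 0x0; word=0x0061
[11+:5] prio=2 & 0x1f = 0x2; word=0x1061
word = 0x1061 → little-endian bytes:
  [0]=0x61  [1]=0x10

61 10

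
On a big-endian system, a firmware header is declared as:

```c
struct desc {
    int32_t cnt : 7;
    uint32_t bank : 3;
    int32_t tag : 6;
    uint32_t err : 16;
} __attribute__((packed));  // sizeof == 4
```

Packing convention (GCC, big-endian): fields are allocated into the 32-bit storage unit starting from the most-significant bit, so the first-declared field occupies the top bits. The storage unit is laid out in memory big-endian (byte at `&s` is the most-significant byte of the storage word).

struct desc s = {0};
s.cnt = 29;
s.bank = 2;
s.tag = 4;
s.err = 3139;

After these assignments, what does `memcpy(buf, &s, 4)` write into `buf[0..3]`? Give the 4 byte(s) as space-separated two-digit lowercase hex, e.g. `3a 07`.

cnt:7 = 29 → 0x1d << 25 → word 0x3a000000
bank:3 = 2 → 0x2 << 22 → word 0x3a800000
tag:6 = 4 → 0x4 << 16 → word 0x3a840000
err:16 = 3139 → 0xc43 << 0 → word 0x3a840c43
word = 0x3a840c43 → big-endian bytes:
  [0]=0x3a  [1]=0x84  [2]=0x0c  [3]=0x43

3a 84 0c 43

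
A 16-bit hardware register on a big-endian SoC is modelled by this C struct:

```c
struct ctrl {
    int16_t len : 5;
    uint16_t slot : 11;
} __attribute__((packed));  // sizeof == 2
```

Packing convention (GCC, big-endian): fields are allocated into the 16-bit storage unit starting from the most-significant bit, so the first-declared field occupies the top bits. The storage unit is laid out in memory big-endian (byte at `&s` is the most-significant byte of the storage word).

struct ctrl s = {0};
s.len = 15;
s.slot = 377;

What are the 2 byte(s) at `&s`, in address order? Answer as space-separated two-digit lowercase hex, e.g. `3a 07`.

79 79

len (5b) val=15 bits=0xf at bit 11: 0x7800
slot (11b) val=377 bits=0x179 at bit 0: 0x7979
word = 0x7979 → big-endian bytes:
  [0]=0x79  [1]=0x79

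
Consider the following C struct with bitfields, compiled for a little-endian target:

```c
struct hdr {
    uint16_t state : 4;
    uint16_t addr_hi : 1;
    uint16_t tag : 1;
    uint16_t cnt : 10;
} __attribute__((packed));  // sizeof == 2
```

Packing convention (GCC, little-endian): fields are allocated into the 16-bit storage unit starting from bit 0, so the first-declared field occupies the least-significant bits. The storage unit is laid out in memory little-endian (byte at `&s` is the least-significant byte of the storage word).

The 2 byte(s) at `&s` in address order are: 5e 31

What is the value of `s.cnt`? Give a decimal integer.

197

[0]=0x5e [1]=0x31 (little-endian) → word 0x315e
state [0+:4] = (word>>0) & 0xf = 14
addr_hi [4+:1] = (word>>4) & 0x1 = 1
tag [5+:1] = (word>>5) & 0x1 = 0
cnt [6+:10] = (word>>6) & 0x3ff = 197  ←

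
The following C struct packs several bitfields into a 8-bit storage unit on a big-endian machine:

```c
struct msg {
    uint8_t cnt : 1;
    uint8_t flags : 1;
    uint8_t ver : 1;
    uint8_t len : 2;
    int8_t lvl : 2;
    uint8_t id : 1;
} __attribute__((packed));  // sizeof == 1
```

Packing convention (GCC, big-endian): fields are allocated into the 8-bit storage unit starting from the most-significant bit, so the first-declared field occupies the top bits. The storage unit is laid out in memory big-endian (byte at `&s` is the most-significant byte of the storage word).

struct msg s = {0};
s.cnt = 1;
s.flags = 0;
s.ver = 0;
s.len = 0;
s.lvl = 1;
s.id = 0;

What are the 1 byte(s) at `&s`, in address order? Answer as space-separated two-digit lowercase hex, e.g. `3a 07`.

cnt:1 = 1 → 0x1 << 7 → word 0x80
flags:1 = 0 → 0x0 << 6 → word 0x80
ver:1 = 0 → 0x0 << 5 → word 0x80
len:2 = 0 → 0x0 << 3 → word 0x80
lvl:2 = 1 → 0x1 << 1 → word 0x82
id:1 = 0 → 0x0 << 0 → word 0x82
word = 0x82 → big-endian bytes:
  [0]=0x82

82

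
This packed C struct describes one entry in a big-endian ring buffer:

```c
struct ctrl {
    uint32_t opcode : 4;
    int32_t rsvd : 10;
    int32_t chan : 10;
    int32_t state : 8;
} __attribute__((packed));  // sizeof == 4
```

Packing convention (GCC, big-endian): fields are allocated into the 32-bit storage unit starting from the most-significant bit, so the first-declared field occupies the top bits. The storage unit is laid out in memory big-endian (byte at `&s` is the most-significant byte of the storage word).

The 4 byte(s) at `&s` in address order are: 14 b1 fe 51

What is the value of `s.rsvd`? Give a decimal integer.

300

[0]=0x14 [1]=0xb1 [2]=0xfe [3]=0x51 (big-endian) → word 0x14b1fe51
opcode:4 @ bit 28 → (0x14b1fe51>>28)&0xf = 0x1
rsvd:10 @ bit 18 → (0x14b1fe51>>18)&0x3ff = 0x12c  ←
chan:10 @ bit 8 → (0x14b1fe51>>8)&0x3ff = 0x1fe
state:8 @ bit 0 → (0x14b1fe51>>0)&0xff = 0x51
rsvd signed 10b, MSB=0: value = 300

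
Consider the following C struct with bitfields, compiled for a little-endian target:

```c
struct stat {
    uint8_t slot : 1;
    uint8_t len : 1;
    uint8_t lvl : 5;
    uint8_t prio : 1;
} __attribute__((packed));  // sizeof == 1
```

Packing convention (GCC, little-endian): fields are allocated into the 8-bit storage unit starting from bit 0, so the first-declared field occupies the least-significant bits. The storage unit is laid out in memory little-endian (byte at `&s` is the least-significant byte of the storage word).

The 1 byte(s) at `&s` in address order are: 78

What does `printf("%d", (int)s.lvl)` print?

[0]=0x78 (little-endian) → word 0x78
slot [0+:1] = (word>>0) & 0x1 = 0
len [1+:1] = (word>>1) & 0x1 = 0
lvl [2+:5] = (word>>2) & 0x1f = 30  ←
prio [7+:1] = (word>>7) & 0x1 = 0

30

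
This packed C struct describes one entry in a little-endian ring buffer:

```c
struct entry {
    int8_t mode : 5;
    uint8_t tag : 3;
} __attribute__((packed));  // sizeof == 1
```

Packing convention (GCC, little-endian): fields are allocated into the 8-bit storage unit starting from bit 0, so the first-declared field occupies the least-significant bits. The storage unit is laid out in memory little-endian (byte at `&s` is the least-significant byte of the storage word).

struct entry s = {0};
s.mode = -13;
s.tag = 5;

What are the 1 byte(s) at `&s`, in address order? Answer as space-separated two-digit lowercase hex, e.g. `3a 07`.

b3

mode (5b) val=-13 bits=0x13 at bit 0: 0x13
tag (3b) val=5 bits=0x5 at bit 5: 0xb3
word = 0xb3 → little-endian bytes:
  [0]=0xb3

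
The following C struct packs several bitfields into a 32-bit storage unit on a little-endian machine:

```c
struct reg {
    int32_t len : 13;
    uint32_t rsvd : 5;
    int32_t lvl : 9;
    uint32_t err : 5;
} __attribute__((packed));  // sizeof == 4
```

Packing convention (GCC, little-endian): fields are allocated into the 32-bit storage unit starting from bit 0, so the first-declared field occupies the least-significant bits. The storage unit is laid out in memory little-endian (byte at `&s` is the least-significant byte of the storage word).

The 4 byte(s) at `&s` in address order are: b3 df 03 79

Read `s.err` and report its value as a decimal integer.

15

[0]=0xb3 [1]=0xdf [2]=0x03 [3]=0x79 (little-endian) → word 0x7903dfb3
len:13 @ bit 0 → (0x7903dfb3>>0)&0x1fff = 0x1fb3
rsvd:5 @ bit 13 → (0x7903dfb3>>13)&0x1f = 0x1e
lvl:9 @ bit 18 → (0x7903dfb3>>18)&0x1ff = 0x40
err:5 @ bit 27 → (0x7903dfb3>>27)&0x1f = 0xf  ←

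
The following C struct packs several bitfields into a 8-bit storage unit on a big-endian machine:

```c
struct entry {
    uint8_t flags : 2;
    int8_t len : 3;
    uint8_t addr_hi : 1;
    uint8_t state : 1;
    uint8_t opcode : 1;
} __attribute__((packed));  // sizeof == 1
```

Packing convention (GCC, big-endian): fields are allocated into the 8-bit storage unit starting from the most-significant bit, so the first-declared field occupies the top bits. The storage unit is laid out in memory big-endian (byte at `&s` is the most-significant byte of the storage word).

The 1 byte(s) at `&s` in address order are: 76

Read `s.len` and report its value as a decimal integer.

[0]=0x76 (big-endian) → word 0x76
flags:2 @ bit 6 → (0x76>>6)&0x3 = 0x1
len:3 @ bit 3 → (0x76>>3)&0x7 = 0x6  ←
addr_hi:1 @ bit 2 → (0x76>>2)&0x1 = 0x1
state:1 @ bit 1 → (0x76>>1)&0x1 = 0x1
opcode:1 @ bit 0 → (0x76>>0)&0x1 = 0x0
len signed 3b, MSB=1: 6 - 8 = -2

-2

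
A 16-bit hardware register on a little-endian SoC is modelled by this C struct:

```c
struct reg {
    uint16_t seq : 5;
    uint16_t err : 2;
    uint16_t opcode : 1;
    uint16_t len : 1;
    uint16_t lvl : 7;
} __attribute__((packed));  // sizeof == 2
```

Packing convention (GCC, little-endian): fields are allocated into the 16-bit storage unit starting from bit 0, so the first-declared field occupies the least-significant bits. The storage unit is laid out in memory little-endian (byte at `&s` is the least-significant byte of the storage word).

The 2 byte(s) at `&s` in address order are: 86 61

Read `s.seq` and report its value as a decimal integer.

[0]=0x86 [1]=0x61 (little-endian) → word 0x6186
seq [0+:5] = (word>>0) & 0x1f = 6  ←
err [5+:2] = (word>>5) & 0x3 = 0
opcode [7+:1] = (word>>7) & 0x1 = 1
len [8+:1] = (word>>8) & 0x1 = 1
lvl [9+:7] = (word>>9) & 0x7f = 48

6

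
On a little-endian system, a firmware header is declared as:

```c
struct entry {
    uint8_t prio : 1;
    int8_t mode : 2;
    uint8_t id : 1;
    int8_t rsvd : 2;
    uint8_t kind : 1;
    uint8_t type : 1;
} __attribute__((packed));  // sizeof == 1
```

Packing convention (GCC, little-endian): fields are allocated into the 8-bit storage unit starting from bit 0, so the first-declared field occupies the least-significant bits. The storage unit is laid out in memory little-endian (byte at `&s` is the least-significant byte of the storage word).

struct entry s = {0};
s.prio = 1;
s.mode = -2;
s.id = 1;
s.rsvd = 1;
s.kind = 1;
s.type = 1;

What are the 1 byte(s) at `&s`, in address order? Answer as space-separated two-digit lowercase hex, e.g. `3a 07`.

prio:1 = 1 → 0x1 << 0 → word 0x01
mode:2 = -2 → 0x2 << 1 → word 0x05
id:1 = 1 → 0x1 << 3 → word 0x0d
rsvd:2 = 1 → 0x1 << 4 → word 0x1d
kind:1 = 1 → 0x1 << 6 → word 0x5d
type:1 = 1 → 0x1 << 7 → word 0xdd
word = 0xdd → little-endian bytes:
  [0]=0xdd

dd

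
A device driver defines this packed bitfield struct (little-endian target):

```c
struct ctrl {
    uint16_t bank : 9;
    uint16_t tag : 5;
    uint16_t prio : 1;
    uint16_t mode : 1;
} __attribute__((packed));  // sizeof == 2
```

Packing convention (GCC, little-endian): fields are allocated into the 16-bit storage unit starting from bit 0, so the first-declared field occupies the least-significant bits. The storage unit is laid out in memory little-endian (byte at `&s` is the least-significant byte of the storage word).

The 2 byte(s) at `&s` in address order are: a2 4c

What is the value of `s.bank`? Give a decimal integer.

[0]=0xa2 [1]=0x4c (little-endian) → word 0x4ca2
bank:9 @ bit 0 → (0x4ca2>>0)&0x1ff = 0xa2  ←
tag:5 @ bit 9 → (0x4ca2>>9)&0x1f = 0x6
prio:1 @ bit 14 → (0x4ca2>>14)&0x1 = 0x1
mode:1 @ bit 15 → (0x4ca2>>15)&0x1 = 0x0

162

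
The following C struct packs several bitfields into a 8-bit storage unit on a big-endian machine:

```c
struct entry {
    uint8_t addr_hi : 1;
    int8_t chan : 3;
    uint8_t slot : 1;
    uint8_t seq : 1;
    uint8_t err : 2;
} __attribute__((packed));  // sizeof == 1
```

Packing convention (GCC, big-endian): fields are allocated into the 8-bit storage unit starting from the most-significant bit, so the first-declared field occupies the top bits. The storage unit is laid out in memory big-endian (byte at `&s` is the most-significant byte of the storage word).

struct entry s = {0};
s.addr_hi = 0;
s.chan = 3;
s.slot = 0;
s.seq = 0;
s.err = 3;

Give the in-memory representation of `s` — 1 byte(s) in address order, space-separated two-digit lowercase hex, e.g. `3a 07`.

33

addr_hi:1 = 0 → 0x0 << 7 → word 0x00
chan:3 = 3 → 0x3 << 4 → word 0x30
slot:1 = 0 → 0x0 << 3 → word 0x30
seq:1 = 0 → 0x0 << 2 → word 0x30
err:2 = 3 → 0x3 << 0 → word 0x33
word = 0x33 → big-endian bytes:
  [0]=0x33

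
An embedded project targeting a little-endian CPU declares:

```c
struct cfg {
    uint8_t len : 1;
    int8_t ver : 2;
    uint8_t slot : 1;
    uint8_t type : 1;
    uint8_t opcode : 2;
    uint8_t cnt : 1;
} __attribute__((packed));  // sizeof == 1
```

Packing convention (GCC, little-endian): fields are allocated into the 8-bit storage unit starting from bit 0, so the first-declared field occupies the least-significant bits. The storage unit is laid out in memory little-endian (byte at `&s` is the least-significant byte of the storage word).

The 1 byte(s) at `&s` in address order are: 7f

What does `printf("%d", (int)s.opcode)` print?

3

[0]=0x7f (little-endian) → word 0x7f
len [0+:1] = (word>>0) & 0x1 = 1
ver [1+:2] = (word>>1) & 0x3 = 3
slot [3+:1] = (word>>3) & 0x1 = 1
type [4+:1] = (word>>4) & 0x1 = 1
opcode [5+:2] = (word>>5) & 0x3 = 3  ←
cnt [7+:1] = (word>>7) & 0x1 = 0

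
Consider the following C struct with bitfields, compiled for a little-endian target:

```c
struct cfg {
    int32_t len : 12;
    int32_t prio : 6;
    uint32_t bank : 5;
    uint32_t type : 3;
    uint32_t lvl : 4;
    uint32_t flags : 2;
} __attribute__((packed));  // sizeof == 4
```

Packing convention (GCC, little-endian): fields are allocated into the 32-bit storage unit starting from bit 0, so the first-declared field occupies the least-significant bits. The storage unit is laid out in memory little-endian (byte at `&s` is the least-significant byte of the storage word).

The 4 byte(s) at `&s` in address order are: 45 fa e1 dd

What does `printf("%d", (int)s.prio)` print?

31

[0]=0x45 [1]=0xfa [2]=0xe1 [3]=0xdd (little-endian) → word 0xdde1fa45
len:12 @ bit 0 → (0xdde1fa45>>0)&0xfff = 0xa45
prio:6 @ bit 12 → (0xdde1fa45>>12)&0x3f = 0x1f  ←
bank:5 @ bit 18 → (0xdde1fa45>>18)&0x1f = 0x18
type:3 @ bit 23 → (0xdde1fa45>>23)&0x7 = 0x3
lvl:4 @ bit 26 → (0xdde1fa45>>26)&0xf = 0x7
flags:2 @ bit 30 → (0xdde1fa45>>30)&0x3 = 0x3
prio signed 6b, MSB=0: value = 31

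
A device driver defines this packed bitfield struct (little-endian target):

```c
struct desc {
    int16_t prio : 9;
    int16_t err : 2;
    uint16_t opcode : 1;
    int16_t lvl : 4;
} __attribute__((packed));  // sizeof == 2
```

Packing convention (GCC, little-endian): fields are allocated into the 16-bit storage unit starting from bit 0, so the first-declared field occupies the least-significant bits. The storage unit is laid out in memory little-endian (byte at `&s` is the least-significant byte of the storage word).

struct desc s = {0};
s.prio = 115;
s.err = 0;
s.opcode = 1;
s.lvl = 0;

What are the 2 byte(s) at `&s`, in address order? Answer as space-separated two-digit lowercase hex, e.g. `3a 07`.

73 08

[0+:9] prio=115 & 0x1ff = 0x73; word=0x0073
[9+:2] err=0 & 0x3 = 0x0; word=0x0073
[11+:1] opcode=1 & 0x1 = 0x1; word=0x0873
[12+:4] lvl=0 & 0xf = 0x0; word=0x0873
word = 0x0873 → little-endian bytes:
  [0]=0x73  [1]=0x08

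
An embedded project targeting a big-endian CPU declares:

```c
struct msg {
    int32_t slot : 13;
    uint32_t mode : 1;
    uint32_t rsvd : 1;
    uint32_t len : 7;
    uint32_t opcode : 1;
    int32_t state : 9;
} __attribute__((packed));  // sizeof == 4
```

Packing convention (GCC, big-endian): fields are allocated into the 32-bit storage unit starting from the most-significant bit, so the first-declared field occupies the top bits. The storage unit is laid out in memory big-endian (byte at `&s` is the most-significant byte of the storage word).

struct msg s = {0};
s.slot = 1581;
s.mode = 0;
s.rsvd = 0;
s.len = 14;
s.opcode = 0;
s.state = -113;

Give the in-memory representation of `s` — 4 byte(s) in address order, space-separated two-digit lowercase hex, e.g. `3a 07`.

[19+:13] slot=1581 & 0x1fff = 0x62d; word=0x31680000
[18+:1] mode=0 & 0x1 = 0x0; word=0x31680000
[17+:1] rsvd=0 & 0x1 = 0x0; word=0x31680000
[10+:7] len=14 & 0x7f = 0xe; word=0x31683800
[9+:1] opcode=0 & 0x1 = 0x0; word=0x31683800
[0+:9] state=-113 & 0x1ff = 0x18f; word=0x3168398f
word = 0x3168398f → big-endian bytes:
  [0]=0x31  [1]=0x68  [2]=0x39  [3]=0x8f

31 68 39 8f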